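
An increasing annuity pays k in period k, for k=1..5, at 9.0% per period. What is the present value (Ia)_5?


(Ia)_n = sum_{k=1}^{n} k * v^k, v = 1/(1+i)
v = 0.917431
Sum computed term by term:
(Ia)_5 = 11.0007


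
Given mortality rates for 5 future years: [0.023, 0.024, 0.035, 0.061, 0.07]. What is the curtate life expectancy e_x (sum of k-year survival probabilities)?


e_x = sum_{k=1}^{n} k_p_x
k_p_x values:
  1_p_x = 0.977
  2_p_x = 0.953552
  3_p_x = 0.920178
  4_p_x = 0.864047
  5_p_x = 0.803564
e_x = 4.5183


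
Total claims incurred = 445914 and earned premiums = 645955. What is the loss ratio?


Loss ratio = claims / premiums
= 445914 / 645955
= 0.6903


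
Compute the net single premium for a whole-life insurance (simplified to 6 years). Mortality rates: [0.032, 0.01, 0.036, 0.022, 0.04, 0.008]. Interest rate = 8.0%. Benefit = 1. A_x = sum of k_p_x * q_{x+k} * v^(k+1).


v = 0.925926
Year 0: k_p_x=1.0, q=0.032, term=0.02963
Year 1: k_p_x=0.968, q=0.01, term=0.008299
Year 2: k_p_x=0.95832, q=0.036, term=0.027387
Year 3: k_p_x=0.92382, q=0.022, term=0.014939
Year 4: k_p_x=0.903496, q=0.04, term=0.024596
Year 5: k_p_x=0.867357, q=0.008, term=0.004373
A_x = 0.1092


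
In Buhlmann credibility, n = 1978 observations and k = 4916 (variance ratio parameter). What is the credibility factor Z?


Z = n / (n + k)
= 1978 / (1978 + 4916)
= 1978 / 6894
= 0.2869


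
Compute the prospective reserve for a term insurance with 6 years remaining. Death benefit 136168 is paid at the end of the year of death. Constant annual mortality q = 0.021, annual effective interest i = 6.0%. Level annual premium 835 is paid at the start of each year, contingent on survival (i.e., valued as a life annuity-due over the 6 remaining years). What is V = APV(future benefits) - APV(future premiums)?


v = 1/(1+i) = 0.943396
APV(future benefits) per unit = sum_{k=0}^{5} k_p_x * q * v^(k+1) = 0.098345
APV(future benefits) = 136168 * 0.098345 = 13391.4064
Life annuity-due factor ä_{x:6} = sum_{k=0}^{5} k_p_x * v^k = 4.964068
APV(future premiums) = 835 * 4.964068 = 4144.9966
V = 13391.4064 - 4144.9966
= 9246.4098


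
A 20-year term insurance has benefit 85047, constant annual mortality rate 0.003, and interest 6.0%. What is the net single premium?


NSP = benefit * sum_{k=0}^{n-1} k_p_x * q * v^(k+1)
With constant q=0.003, v=0.943396
Sum = 0.033637
NSP = 85047 * 0.033637
= 2860.7375


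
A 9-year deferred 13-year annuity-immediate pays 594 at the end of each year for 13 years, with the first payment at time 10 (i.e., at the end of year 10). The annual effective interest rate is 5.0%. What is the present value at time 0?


PV at time 9 of the 13-year annuity-immediate:
a_n = 594 * (1-(1+0.05)^(-13))/0.05 = 5579.7824
Discount back 9 years to time 0:
PV = 5579.7824 * (1+0.05)^(-9)
= 5579.7824 * 0.644609
= 3596.7775


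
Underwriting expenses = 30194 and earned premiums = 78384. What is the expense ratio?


Expense ratio = expenses / premiums
= 30194 / 78384
= 0.3852


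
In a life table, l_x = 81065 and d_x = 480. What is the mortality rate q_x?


q_x = d_x / l_x
= 480 / 81065
= 0.0059


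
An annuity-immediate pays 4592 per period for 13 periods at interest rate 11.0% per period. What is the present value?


PV = PMT * (1 - (1+i)^(-n)) / i
= 4592 * (1 - (1+0.11)^(-13)) / 0.11
= 4592 * (1 - 0.257514) / 0.11
= 4592 * 6.74987
= 30995.4049


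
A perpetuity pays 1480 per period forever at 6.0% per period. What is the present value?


PV = PMT / i
= 1480 / 0.06
= 24666.6667


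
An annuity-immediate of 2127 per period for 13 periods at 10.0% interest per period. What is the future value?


FV = PMT * ((1+i)^n - 1) / i
= 2127 * ((1.1)^13 - 1) / 0.1
= 2127 * (3.452271 - 1) / 0.1
= 52159.8087


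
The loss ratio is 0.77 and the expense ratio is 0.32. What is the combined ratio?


Combined ratio = loss ratio + expense ratio
= 0.77 + 0.32
= 1.09


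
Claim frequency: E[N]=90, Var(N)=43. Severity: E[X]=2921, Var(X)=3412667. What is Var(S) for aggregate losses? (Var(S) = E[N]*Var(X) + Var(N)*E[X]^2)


Var(S) = E[N]*Var(X) + Var(N)*E[X]^2
= 90*3412667 + 43*2921^2
= 307140030 + 366886363
= 6.7403e+08


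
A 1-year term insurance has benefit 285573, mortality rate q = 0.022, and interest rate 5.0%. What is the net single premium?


NSP = benefit * q * v
v = 1/(1+i) = 0.952381
NSP = 285573 * 0.022 * 0.952381
= 5983.4343


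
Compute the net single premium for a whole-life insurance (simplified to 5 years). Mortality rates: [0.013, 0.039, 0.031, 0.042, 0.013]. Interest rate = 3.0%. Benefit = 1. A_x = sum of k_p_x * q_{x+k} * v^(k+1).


v = 0.970874
Year 0: k_p_x=1.0, q=0.013, term=0.012621
Year 1: k_p_x=0.987, q=0.039, term=0.036283
Year 2: k_p_x=0.948507, q=0.031, term=0.026909
Year 3: k_p_x=0.919103, q=0.042, term=0.034298
Year 4: k_p_x=0.880501, q=0.013, term=0.009874
A_x = 0.12


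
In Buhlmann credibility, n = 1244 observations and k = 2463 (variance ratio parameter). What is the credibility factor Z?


Z = n / (n + k)
= 1244 / (1244 + 2463)
= 1244 / 3707
= 0.3356


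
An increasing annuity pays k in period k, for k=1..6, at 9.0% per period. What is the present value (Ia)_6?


(Ia)_n = sum_{k=1}^{n} k * v^k, v = 1/(1+i)
v = 0.917431
Sum computed term by term:
(Ia)_6 = 14.5783


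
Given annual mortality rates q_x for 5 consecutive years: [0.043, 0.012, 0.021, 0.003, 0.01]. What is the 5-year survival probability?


p_k = 1 - q_k for each year
Survival = product of (1 - q_k)
= 0.957 * 0.988 * 0.979 * 0.997 * 0.99
= 0.9137


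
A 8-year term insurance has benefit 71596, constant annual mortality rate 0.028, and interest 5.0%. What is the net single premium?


NSP = benefit * sum_{k=0}^{n-1} k_p_x * q * v^(k+1)
With constant q=0.028, v=0.952381
Sum = 0.165386
NSP = 71596 * 0.165386
= 11840.9787


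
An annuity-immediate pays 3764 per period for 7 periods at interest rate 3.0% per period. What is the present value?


PV = PMT * (1 - (1+i)^(-n)) / i
= 3764 * (1 - (1+0.03)^(-7)) / 0.03
= 3764 * (1 - 0.813092) / 0.03
= 3764 * 6.230283
= 23450.785


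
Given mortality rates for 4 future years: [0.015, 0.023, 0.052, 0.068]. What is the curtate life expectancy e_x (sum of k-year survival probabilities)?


e_x = sum_{k=1}^{n} k_p_x
k_p_x values:
  1_p_x = 0.985
  2_p_x = 0.962345
  3_p_x = 0.912303
  4_p_x = 0.850266
e_x = 3.7099


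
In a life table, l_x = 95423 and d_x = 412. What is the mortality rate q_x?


q_x = d_x / l_x
= 412 / 95423
= 0.0043


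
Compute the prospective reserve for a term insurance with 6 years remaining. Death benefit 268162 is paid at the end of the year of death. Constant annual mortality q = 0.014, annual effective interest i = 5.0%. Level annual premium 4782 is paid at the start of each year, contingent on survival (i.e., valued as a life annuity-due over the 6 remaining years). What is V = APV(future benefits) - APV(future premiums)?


v = 1/(1+i) = 0.952381
APV(future benefits) per unit = sum_{k=0}^{5} k_p_x * q * v^(k+1) = 0.068756
APV(future benefits) = 268162 * 0.068756 = 18437.7585
Life annuity-due factor ä_{x:6} = sum_{k=0}^{5} k_p_x * v^k = 5.156703
APV(future premiums) = 4782 * 5.156703 = 24659.3555
V = 18437.7585 - 24659.3555
= -6221.597


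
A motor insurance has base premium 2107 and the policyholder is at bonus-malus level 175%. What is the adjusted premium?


adjusted = base * BM_level / 100
= 2107 * 175 / 100
= 2107 * 1.75
= 3687.25


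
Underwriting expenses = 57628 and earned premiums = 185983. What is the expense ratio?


Expense ratio = expenses / premiums
= 57628 / 185983
= 0.3099


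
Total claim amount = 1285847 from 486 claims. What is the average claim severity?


severity = total / number
= 1285847 / 486
= 2645.7757


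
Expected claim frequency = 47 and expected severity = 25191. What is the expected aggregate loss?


E[S] = E[N] * E[X]
= 47 * 25191
= 1.1840e+06


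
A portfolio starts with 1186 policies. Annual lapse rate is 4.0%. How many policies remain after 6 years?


remaining = initial * (1 - lapse)^years
= 1186 * (1 - 0.04)^6
= 1186 * 0.782758
= 928.3507


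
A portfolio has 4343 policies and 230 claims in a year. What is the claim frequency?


frequency = claims / policies
= 230 / 4343
= 0.053


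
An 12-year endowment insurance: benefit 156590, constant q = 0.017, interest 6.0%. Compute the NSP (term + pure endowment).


Term component = 20585.8012
Pure endowment = 12_p_x * v^12 * benefit = 0.814033 * 0.496969 * 156590 = 63348.4298
NSP = 83934.231


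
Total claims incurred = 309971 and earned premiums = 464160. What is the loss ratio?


Loss ratio = claims / premiums
= 309971 / 464160
= 0.6678


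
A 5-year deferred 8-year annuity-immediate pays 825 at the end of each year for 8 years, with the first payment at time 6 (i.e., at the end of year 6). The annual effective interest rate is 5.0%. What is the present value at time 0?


PV at time 5 of the 8-year annuity-immediate:
a_n = 825 * (1-(1+0.05)^(-8))/0.05 = 5332.1505
Discount back 5 years to time 0:
PV = 5332.1505 * (1+0.05)^(-5)
= 5332.1505 * 0.783526
= 4177.8795


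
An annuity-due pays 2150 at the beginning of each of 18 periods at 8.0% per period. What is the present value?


PV_due = PMT * (1-(1+i)^(-n))/i * (1+i)
PV_immediate = 20149.5573
PV_due = 20149.5573 * 1.08
= 21761.5219


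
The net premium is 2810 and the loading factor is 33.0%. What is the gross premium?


Gross = net * (1 + loading)
= 2810 * (1 + 0.33)
= 2810 * 1.33
= 3737.3


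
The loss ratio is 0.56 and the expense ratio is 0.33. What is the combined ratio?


Combined ratio = loss ratio + expense ratio
= 0.56 + 0.33
= 0.89


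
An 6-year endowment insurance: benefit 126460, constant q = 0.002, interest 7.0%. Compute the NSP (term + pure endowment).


Term component = 1200.0141
Pure endowment = 6_p_x * v^6 * benefit = 0.98806 * 0.666342 * 126460 = 83259.4924
NSP = 84459.5065


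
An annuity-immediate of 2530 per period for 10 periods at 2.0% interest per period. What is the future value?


FV = PMT * ((1+i)^n - 1) / i
= 2530 * ((1.02)^10 - 1) / 0.02
= 2530 * (1.218994 - 1) / 0.02
= 27702.7941


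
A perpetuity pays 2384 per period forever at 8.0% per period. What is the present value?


PV = PMT / i
= 2384 / 0.08
= 29800.0


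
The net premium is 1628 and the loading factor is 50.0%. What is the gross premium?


Gross = net * (1 + loading)
= 1628 * (1 + 0.5)
= 1628 * 1.5
= 2442.0


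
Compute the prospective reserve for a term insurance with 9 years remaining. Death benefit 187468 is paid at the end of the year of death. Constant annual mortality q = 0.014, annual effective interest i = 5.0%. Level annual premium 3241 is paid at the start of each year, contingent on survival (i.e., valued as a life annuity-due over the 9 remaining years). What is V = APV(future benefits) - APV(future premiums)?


v = 1/(1+i) = 0.952381
APV(future benefits) per unit = sum_{k=0}^{8} k_p_x * q * v^(k+1) = 0.094546
APV(future benefits) = 187468 * 0.094546 = 17724.2947
Life annuity-due factor ä_{x:9} = sum_{k=0}^{8} k_p_x * v^k = 7.090928
APV(future premiums) = 3241 * 7.090928 = 22981.6979
V = 17724.2947 - 22981.6979
= -5257.4032


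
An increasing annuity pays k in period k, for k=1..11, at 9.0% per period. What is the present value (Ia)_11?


(Ia)_n = sum_{k=1}^{n} k * v^k, v = 1/(1+i)
v = 0.917431
Sum computed term by term:
(Ia)_11 = 35.0533


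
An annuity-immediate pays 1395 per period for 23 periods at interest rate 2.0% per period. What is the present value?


PV = PMT * (1 - (1+i)^(-n)) / i
= 1395 * (1 - (1+0.02)^(-23)) / 0.02
= 1395 * (1 - 0.634156) / 0.02
= 1395 * 18.292204
= 25517.6247


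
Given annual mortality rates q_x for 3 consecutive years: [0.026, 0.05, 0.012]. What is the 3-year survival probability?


p_k = 1 - q_k for each year
Survival = product of (1 - q_k)
= 0.974 * 0.95 * 0.988
= 0.9142


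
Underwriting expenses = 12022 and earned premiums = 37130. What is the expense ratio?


Expense ratio = expenses / premiums
= 12022 / 37130
= 0.3238


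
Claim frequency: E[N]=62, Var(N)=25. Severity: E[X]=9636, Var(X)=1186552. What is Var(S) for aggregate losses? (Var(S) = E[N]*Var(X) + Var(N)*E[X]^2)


Var(S) = E[N]*Var(X) + Var(N)*E[X]^2
= 62*1186552 + 25*9636^2
= 73566224 + 2321312400
= 2.3949e+09


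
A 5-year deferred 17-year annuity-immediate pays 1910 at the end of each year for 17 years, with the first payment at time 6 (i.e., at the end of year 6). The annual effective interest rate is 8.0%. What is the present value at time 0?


PV at time 5 of the 17-year annuity-immediate:
a_n = 1910 * (1-(1+0.08)^(-17))/0.08 = 17422.3288
Discount back 5 years to time 0:
PV = 17422.3288 * (1+0.08)^(-5)
= 17422.3288 * 0.680583
= 11857.3442


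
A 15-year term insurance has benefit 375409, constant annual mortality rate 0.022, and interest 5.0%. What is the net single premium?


NSP = benefit * sum_{k=0}^{n-1} k_p_x * q * v^(k+1)
With constant q=0.022, v=0.952381
Sum = 0.200279
NSP = 375409 * 0.200279
= 75186.3705


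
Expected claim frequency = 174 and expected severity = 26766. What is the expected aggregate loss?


E[S] = E[N] * E[X]
= 174 * 26766
= 4.6573e+06


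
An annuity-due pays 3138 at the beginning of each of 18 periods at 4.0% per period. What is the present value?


PV_due = PMT * (1-(1+i)^(-n))/i * (1+i)
PV_immediate = 39724.8739
PV_due = 39724.8739 * 1.04
= 41313.8689


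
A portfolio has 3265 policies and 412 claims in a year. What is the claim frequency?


frequency = claims / policies
= 412 / 3265
= 0.1262


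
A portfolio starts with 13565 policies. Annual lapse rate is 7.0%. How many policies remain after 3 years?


remaining = initial * (1 - lapse)^years
= 13565 * (1 - 0.07)^3
= 13565 * 0.804357
= 10911.1027


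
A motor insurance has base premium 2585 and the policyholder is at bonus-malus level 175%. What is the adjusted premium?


adjusted = base * BM_level / 100
= 2585 * 175 / 100
= 2585 * 1.75
= 4523.75


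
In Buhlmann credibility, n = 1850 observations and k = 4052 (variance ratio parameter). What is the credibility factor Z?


Z = n / (n + k)
= 1850 / (1850 + 4052)
= 1850 / 5902
= 0.3135


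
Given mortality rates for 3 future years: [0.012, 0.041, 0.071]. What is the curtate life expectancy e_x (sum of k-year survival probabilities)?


e_x = sum_{k=1}^{n} k_p_x
k_p_x values:
  1_p_x = 0.988
  2_p_x = 0.947492
  3_p_x = 0.88022
e_x = 2.8157


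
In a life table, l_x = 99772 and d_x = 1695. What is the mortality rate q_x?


q_x = d_x / l_x
= 1695 / 99772
= 0.017


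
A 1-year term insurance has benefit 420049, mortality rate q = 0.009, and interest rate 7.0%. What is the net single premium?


NSP = benefit * q * v
v = 1/(1+i) = 0.934579
NSP = 420049 * 0.009 * 0.934579
= 3533.1224


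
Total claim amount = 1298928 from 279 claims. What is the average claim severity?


severity = total / number
= 1298928 / 279
= 4655.6559


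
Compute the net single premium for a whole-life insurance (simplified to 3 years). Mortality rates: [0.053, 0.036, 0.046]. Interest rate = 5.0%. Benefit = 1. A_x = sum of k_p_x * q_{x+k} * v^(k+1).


v = 0.952381
Year 0: k_p_x=1.0, q=0.053, term=0.050476
Year 1: k_p_x=0.947, q=0.036, term=0.030922
Year 2: k_p_x=0.912908, q=0.046, term=0.036276
A_x = 0.1177


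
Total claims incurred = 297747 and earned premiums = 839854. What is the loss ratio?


Loss ratio = claims / premiums
= 297747 / 839854
= 0.3545


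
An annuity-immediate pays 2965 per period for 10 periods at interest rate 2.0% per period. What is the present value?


PV = PMT * (1 - (1+i)^(-n)) / i
= 2965 * (1 - (1+0.02)^(-10)) / 0.02
= 2965 * (1 - 0.820348) / 0.02
= 2965 * 8.982585
= 26633.3645


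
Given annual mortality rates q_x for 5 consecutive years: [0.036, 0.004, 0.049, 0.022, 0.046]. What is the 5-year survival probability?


p_k = 1 - q_k for each year
Survival = product of (1 - q_k)
= 0.964 * 0.996 * 0.951 * 0.978 * 0.954
= 0.8519


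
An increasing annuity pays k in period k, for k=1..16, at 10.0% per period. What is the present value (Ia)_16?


(Ia)_n = sum_{k=1}^{n} k * v^k, v = 1/(1+i)
v = 0.909091
Sum computed term by term:
(Ia)_16 = 51.2401


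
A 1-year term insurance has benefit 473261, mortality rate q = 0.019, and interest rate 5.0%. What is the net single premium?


NSP = benefit * q * v
v = 1/(1+i) = 0.952381
NSP = 473261 * 0.019 * 0.952381
= 8563.7705


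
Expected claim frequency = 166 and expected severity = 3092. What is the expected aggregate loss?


E[S] = E[N] * E[X]
= 166 * 3092
= 513272


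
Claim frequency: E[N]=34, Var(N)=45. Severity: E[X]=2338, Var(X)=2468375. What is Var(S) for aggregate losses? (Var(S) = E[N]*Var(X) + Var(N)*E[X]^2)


Var(S) = E[N]*Var(X) + Var(N)*E[X]^2
= 34*2468375 + 45*2338^2
= 83924750 + 245980980
= 3.2991e+08


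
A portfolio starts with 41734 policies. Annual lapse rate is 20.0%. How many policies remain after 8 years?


remaining = initial * (1 - lapse)^years
= 41734 * (1 - 0.2)^8
= 41734 * 0.167772
= 7001.8033


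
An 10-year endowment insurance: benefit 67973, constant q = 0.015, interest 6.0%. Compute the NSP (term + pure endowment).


Term component = 7068.2541
Pure endowment = 10_p_x * v^10 * benefit = 0.85973 * 0.558395 * 67973 = 32631.7294
NSP = 39699.9835


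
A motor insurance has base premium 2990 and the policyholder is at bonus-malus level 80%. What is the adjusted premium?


adjusted = base * BM_level / 100
= 2990 * 80 / 100
= 2990 * 0.8
= 2392.0


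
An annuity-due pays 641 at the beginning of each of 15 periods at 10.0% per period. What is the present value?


PV_due = PMT * (1-(1+i)^(-n))/i * (1+i)
PV_immediate = 4875.497
PV_due = 4875.497 * 1.1
= 5363.0467


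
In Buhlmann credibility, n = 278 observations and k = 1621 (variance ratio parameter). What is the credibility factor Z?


Z = n / (n + k)
= 278 / (278 + 1621)
= 278 / 1899
= 0.1464


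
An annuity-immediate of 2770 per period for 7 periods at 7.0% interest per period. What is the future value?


FV = PMT * ((1+i)^n - 1) / i
= 2770 * ((1.07)^7 - 1) / 0.07
= 2770 * (1.605781 - 1) / 0.07
= 23971.6384


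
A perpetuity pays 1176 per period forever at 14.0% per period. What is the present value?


PV = PMT / i
= 1176 / 0.14
= 8400.0


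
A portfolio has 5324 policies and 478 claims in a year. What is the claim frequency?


frequency = claims / policies
= 478 / 5324
= 0.0898


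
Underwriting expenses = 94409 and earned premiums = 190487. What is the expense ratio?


Expense ratio = expenses / premiums
= 94409 / 190487
= 0.4956


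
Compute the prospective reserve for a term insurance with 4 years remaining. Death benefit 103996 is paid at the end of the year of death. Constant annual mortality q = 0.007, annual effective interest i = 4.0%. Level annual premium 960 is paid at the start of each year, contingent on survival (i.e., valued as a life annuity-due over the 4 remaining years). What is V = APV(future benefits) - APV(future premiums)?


v = 1/(1+i) = 0.961538
APV(future benefits) per unit = sum_{k=0}^{3} k_p_x * q * v^(k+1) = 0.025152
APV(future benefits) = 103996 * 0.025152 = 2615.7457
Life annuity-due factor ä_{x:4} = sum_{k=0}^{3} k_p_x * v^k = 3.736923
APV(future premiums) = 960 * 3.736923 = 3587.4463
V = 2615.7457 - 3587.4463
= -971.7007


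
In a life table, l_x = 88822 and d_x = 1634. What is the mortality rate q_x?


q_x = d_x / l_x
= 1634 / 88822
= 0.0184


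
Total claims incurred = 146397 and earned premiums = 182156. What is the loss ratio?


Loss ratio = claims / premiums
= 146397 / 182156
= 0.8037


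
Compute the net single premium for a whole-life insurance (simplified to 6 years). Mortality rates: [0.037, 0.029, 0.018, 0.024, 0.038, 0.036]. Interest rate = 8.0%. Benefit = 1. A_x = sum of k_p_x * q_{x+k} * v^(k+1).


v = 0.925926
Year 0: k_p_x=1.0, q=0.037, term=0.034259
Year 1: k_p_x=0.963, q=0.029, term=0.023943
Year 2: k_p_x=0.935073, q=0.018, term=0.013361
Year 3: k_p_x=0.918242, q=0.024, term=0.016198
Year 4: k_p_x=0.896204, q=0.038, term=0.023178
Year 5: k_p_x=0.862148, q=0.036, term=0.019559
A_x = 0.1305


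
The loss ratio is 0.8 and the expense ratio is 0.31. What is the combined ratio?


Combined ratio = loss ratio + expense ratio
= 0.8 + 0.31
= 1.11


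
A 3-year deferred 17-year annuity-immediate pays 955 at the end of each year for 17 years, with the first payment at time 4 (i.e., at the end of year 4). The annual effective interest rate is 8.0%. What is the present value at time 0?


PV at time 3 of the 17-year annuity-immediate:
a_n = 955 * (1-(1+0.08)^(-17))/0.08 = 8711.1644
Discount back 3 years to time 0:
PV = 8711.1644 * (1+0.08)^(-3)
= 8711.1644 * 0.793832
= 6915.2032


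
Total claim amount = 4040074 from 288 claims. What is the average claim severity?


severity = total / number
= 4040074 / 288
= 14028.0347


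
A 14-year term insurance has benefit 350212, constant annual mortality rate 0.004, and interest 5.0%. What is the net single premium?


NSP = benefit * sum_{k=0}^{n-1} k_p_x * q * v^(k+1)
With constant q=0.004, v=0.952381
Sum = 0.038703
NSP = 350212 * 0.038703
= 13554.2968


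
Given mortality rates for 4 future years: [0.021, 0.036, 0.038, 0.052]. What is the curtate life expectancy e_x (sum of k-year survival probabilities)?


e_x = sum_{k=1}^{n} k_p_x
k_p_x values:
  1_p_x = 0.979
  2_p_x = 0.943756
  3_p_x = 0.907893
  4_p_x = 0.860683
e_x = 3.6913


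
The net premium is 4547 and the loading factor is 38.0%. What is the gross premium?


Gross = net * (1 + loading)
= 4547 * (1 + 0.38)
= 4547 * 1.38
= 6274.86


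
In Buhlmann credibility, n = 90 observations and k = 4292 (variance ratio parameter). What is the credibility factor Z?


Z = n / (n + k)
= 90 / (90 + 4292)
= 90 / 4382
= 0.0205


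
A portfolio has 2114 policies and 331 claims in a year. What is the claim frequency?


frequency = claims / policies
= 331 / 2114
= 0.1566


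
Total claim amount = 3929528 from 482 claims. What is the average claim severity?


severity = total / number
= 3929528 / 482
= 8152.5477


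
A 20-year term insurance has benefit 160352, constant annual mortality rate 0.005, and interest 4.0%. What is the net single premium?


NSP = benefit * sum_{k=0}^{n-1} k_p_x * q * v^(k+1)
With constant q=0.005, v=0.961538
Sum = 0.065239
NSP = 160352 * 0.065239
= 10461.1433


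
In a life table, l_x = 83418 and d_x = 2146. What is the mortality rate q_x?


q_x = d_x / l_x
= 2146 / 83418
= 0.0257


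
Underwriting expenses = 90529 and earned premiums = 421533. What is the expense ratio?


Expense ratio = expenses / premiums
= 90529 / 421533
= 0.2148


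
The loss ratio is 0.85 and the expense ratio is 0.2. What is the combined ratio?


Combined ratio = loss ratio + expense ratio
= 0.85 + 0.2
= 1.05


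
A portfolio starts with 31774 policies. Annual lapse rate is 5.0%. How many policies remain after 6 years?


remaining = initial * (1 - lapse)^years
= 31774 * (1 - 0.05)^6
= 31774 * 0.735092
= 23356.8097


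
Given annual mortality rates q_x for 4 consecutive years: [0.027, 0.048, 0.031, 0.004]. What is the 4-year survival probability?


p_k = 1 - q_k for each year
Survival = product of (1 - q_k)
= 0.973 * 0.952 * 0.969 * 0.996
= 0.894


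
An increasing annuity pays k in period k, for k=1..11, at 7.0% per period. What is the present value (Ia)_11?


(Ia)_n = sum_{k=1}^{n} k * v^k, v = 1/(1+i)
v = 0.934579
Sum computed term by term:
(Ia)_11 = 39.9652


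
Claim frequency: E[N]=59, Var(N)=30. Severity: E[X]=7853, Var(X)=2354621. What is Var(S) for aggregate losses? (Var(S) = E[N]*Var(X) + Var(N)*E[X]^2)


Var(S) = E[N]*Var(X) + Var(N)*E[X]^2
= 59*2354621 + 30*7853^2
= 138922639 + 1850088270
= 1.9890e+09


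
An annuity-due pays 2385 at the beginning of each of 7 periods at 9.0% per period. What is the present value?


PV_due = PMT * (1-(1+i)^(-n))/i * (1+i)
PV_immediate = 12003.5925
PV_due = 12003.5925 * 1.09
= 13083.9158


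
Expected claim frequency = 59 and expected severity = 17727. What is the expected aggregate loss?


E[S] = E[N] * E[X]
= 59 * 17727
= 1.0459e+06


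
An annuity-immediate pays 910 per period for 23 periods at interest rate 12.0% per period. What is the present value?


PV = PMT * (1 - (1+i)^(-n)) / i
= 910 * (1 - (1+0.12)^(-23)) / 0.12
= 910 * (1 - 0.073788) / 0.12
= 910 * 7.718434
= 7023.7747


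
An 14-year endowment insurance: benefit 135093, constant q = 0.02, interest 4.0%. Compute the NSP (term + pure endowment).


Term component = 25433.0836
Pure endowment = 14_p_x * v^14 * benefit = 0.753642 * 0.577475 * 135093 = 58793.7492
NSP = 84226.8328


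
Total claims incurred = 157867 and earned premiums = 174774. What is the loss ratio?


Loss ratio = claims / premiums
= 157867 / 174774
= 0.9033


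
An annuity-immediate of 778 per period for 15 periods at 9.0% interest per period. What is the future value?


FV = PMT * ((1+i)^n - 1) / i
= 778 * ((1.09)^15 - 1) / 0.09
= 778 * (3.642482 - 1) / 0.09
= 22842.7928


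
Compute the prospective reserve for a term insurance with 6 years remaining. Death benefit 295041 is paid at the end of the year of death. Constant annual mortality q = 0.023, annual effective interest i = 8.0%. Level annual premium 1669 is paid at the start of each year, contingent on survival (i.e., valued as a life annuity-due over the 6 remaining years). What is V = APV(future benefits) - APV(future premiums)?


v = 1/(1+i) = 0.925926
APV(future benefits) per unit = sum_{k=0}^{5} k_p_x * q * v^(k+1) = 0.10092
APV(future benefits) = 295041 * 0.10092 = 29775.4075
Life annuity-due factor ä_{x:6} = sum_{k=0}^{5} k_p_x * v^k = 4.738831
APV(future premiums) = 1669 * 4.738831 = 7909.1097
V = 29775.4075 - 7909.1097
= 21866.2978


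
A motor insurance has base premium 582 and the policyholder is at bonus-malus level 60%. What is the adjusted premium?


adjusted = base * BM_level / 100
= 582 * 60 / 100
= 582 * 0.6
= 349.2


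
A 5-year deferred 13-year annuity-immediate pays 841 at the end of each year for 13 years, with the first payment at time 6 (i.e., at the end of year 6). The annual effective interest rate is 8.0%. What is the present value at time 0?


PV at time 5 of the 13-year annuity-immediate:
a_n = 841 * (1-(1+0.08)^(-13))/0.08 = 6647.0756
Discount back 5 years to time 0:
PV = 6647.0756 * (1+0.08)^(-5)
= 6647.0756 * 0.680583
= 4523.8879


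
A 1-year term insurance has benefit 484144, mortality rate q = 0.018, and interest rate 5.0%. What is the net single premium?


NSP = benefit * q * v
v = 1/(1+i) = 0.952381
NSP = 484144 * 0.018 * 0.952381
= 8299.6114


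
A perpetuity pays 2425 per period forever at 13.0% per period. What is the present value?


PV = PMT / i
= 2425 / 0.13
= 18653.8462


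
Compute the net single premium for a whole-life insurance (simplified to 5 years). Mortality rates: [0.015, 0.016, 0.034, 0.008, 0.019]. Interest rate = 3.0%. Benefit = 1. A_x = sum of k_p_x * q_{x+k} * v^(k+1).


v = 0.970874
Year 0: k_p_x=1.0, q=0.015, term=0.014563
Year 1: k_p_x=0.985, q=0.016, term=0.014855
Year 2: k_p_x=0.96924, q=0.034, term=0.030158
Year 3: k_p_x=0.936286, q=0.008, term=0.006655
Year 4: k_p_x=0.928796, q=0.019, term=0.015223
A_x = 0.0815


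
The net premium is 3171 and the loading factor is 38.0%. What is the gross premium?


Gross = net * (1 + loading)
= 3171 * (1 + 0.38)
= 3171 * 1.38
= 4375.98


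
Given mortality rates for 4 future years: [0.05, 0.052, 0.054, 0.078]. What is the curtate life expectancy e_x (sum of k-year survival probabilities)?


e_x = sum_{k=1}^{n} k_p_x
k_p_x values:
  1_p_x = 0.95
  2_p_x = 0.9006
  3_p_x = 0.851968
  4_p_x = 0.785514
e_x = 3.4881


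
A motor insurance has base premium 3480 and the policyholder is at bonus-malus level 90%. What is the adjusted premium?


adjusted = base * BM_level / 100
= 3480 * 90 / 100
= 3480 * 0.9
= 3132.0


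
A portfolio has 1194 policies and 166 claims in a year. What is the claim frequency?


frequency = claims / policies
= 166 / 1194
= 0.139


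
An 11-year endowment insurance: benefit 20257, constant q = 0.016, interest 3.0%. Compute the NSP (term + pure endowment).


Term component = 2783.3198
Pure endowment = 11_p_x * v^11 * benefit = 0.837425 * 0.722421 * 20257 = 12254.9555
NSP = 15038.2753


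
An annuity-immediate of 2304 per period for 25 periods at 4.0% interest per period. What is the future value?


FV = PMT * ((1+i)^n - 1) / i
= 2304 * ((1.04)^25 - 1) / 0.04
= 2304 * (2.665836 - 1) / 0.04
= 95952.1727


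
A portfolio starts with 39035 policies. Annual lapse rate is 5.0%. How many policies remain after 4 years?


remaining = initial * (1 - lapse)^years
= 39035 * (1 - 0.05)^4
= 39035 * 0.814506
= 31794.2515


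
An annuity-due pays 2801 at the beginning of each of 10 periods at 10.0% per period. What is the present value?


PV_due = PMT * (1-(1+i)^(-n))/i * (1+i)
PV_immediate = 17210.9325
PV_due = 17210.9325 * 1.1
= 18932.0257


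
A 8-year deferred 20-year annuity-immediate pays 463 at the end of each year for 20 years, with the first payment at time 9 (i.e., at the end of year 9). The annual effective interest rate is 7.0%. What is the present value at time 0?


PV at time 8 of the 20-year annuity-immediate:
a_n = 463 * (1-(1+0.07)^(-20))/0.07 = 4905.0286
Discount back 8 years to time 0:
PV = 4905.0286 * (1+0.07)^(-8)
= 4905.0286 * 0.582009
= 2854.7713


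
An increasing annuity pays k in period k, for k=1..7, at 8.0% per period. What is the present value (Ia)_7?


(Ia)_n = sum_{k=1}^{n} k * v^k, v = 1/(1+i)
v = 0.925926
Sum computed term by term:
(Ia)_7 = 19.2306


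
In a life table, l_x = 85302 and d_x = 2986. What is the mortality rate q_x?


q_x = d_x / l_x
= 2986 / 85302
= 0.035


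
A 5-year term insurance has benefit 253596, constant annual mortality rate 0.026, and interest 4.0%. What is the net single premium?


NSP = benefit * sum_{k=0}^{n-1} k_p_x * q * v^(k+1)
With constant q=0.026, v=0.961538
Sum = 0.11011
NSP = 253596 * 0.11011
= 27923.4339


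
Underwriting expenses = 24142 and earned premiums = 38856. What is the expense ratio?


Expense ratio = expenses / premiums
= 24142 / 38856
= 0.6213


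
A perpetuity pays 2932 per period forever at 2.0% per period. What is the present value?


PV = PMT / i
= 2932 / 0.02
= 146600.0


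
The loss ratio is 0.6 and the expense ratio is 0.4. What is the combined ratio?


Combined ratio = loss ratio + expense ratio
= 0.6 + 0.4
= 1.0


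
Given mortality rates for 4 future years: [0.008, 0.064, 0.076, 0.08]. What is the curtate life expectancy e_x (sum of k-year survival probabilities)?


e_x = sum_{k=1}^{n} k_p_x
k_p_x values:
  1_p_x = 0.992
  2_p_x = 0.928512
  3_p_x = 0.857945
  4_p_x = 0.789309
e_x = 3.5678


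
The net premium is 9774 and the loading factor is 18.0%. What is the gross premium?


Gross = net * (1 + loading)
= 9774 * (1 + 0.18)
= 9774 * 1.18
= 11533.32


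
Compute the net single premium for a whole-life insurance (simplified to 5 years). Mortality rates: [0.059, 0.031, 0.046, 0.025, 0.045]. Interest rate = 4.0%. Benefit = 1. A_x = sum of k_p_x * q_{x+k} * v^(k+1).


v = 0.961538
Year 0: k_p_x=1.0, q=0.059, term=0.056731
Year 1: k_p_x=0.941, q=0.031, term=0.02697
Year 2: k_p_x=0.911829, q=0.046, term=0.037288
Year 3: k_p_x=0.869885, q=0.025, term=0.01859
Year 4: k_p_x=0.848138, q=0.045, term=0.03137
A_x = 0.1709


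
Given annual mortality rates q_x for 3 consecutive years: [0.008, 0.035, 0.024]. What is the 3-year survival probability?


p_k = 1 - q_k for each year
Survival = product of (1 - q_k)
= 0.992 * 0.965 * 0.976
= 0.9343


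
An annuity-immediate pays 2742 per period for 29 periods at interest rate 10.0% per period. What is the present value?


PV = PMT * (1 - (1+i)^(-n)) / i
= 2742 * (1 - (1+0.1)^(-29)) / 0.1
= 2742 * (1 - 0.063039) / 0.1
= 2742 * 9.369606
= 25691.4594


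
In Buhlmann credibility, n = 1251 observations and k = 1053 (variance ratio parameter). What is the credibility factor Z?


Z = n / (n + k)
= 1251 / (1251 + 1053)
= 1251 / 2304
= 0.543


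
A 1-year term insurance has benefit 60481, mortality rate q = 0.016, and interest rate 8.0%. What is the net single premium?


NSP = benefit * q * v
v = 1/(1+i) = 0.925926
NSP = 60481 * 0.016 * 0.925926
= 896.0148


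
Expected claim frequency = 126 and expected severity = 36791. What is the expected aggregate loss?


E[S] = E[N] * E[X]
= 126 * 36791
= 4.6357e+06


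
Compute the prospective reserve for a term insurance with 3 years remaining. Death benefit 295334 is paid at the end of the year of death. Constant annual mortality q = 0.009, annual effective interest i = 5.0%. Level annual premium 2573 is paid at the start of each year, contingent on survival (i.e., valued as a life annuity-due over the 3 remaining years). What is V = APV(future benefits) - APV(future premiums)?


v = 1/(1+i) = 0.952381
APV(future benefits) per unit = sum_{k=0}^{2} k_p_x * q * v^(k+1) = 0.024296
APV(future benefits) = 295334 * 0.024296 = 7175.568
Life annuity-due factor ä_{x:3} = sum_{k=0}^{2} k_p_x * v^k = 2.834586
APV(future premiums) = 2573 * 2.834586 = 7293.3896
V = 7175.568 - 7293.3896
= -117.8216


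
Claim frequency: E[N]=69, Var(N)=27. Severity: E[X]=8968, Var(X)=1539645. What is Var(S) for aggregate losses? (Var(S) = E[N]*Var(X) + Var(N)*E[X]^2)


Var(S) = E[N]*Var(X) + Var(N)*E[X]^2
= 69*1539645 + 27*8968^2
= 106235505 + 2171475648
= 2.2777e+09


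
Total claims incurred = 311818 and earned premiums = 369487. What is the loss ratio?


Loss ratio = claims / premiums
= 311818 / 369487
= 0.8439


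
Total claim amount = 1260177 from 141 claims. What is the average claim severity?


severity = total / number
= 1260177 / 141
= 8937.4255


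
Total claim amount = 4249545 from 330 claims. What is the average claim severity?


severity = total / number
= 4249545 / 330
= 12877.4091


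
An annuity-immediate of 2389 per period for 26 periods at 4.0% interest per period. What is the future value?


FV = PMT * ((1+i)^n - 1) / i
= 2389 * ((1.04)^26 - 1) / 0.04
= 2389 * (2.77247 - 1) / 0.04
= 105860.7579


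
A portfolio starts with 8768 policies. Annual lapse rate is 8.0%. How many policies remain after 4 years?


remaining = initial * (1 - lapse)^years
= 8768 * (1 - 0.08)^4
= 8768 * 0.716393
= 6281.3335


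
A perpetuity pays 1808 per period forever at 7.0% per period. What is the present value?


PV = PMT / i
= 1808 / 0.07
= 25828.5714


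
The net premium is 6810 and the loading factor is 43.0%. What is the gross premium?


Gross = net * (1 + loading)
= 6810 * (1 + 0.43)
= 6810 * 1.43
= 9738.3


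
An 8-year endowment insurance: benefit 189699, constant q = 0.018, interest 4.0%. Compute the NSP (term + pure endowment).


Term component = 21672.8057
Pure endowment = 8_p_x * v^8 * benefit = 0.864753 * 0.73069 * 189699 = 119864.4038
NSP = 141537.2095


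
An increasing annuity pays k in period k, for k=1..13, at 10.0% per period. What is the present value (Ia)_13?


(Ia)_n = sum_{k=1}^{n} k * v^k, v = 1/(1+i)
v = 0.909091
Sum computed term by term:
(Ia)_13 = 40.4805


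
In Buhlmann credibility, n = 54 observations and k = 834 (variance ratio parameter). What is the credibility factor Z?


Z = n / (n + k)
= 54 / (54 + 834)
= 54 / 888
= 0.0608


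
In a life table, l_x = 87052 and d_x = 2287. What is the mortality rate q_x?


q_x = d_x / l_x
= 2287 / 87052
= 0.0263


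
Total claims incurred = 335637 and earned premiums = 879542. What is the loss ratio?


Loss ratio = claims / premiums
= 335637 / 879542
= 0.3816


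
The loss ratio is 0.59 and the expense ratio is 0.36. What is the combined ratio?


Combined ratio = loss ratio + expense ratio
= 0.59 + 0.36
= 0.95


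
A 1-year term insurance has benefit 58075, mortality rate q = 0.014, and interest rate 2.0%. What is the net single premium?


NSP = benefit * q * v
v = 1/(1+i) = 0.980392
NSP = 58075 * 0.014 * 0.980392
= 797.1078


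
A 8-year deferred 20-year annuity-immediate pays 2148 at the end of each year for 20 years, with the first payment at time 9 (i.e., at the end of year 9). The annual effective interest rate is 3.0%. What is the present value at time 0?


PV at time 8 of the 20-year annuity-immediate:
a_n = 2148 * (1-(1+0.03)^(-20))/0.03 = 31956.816
Discount back 8 years to time 0:
PV = 31956.816 * (1+0.03)^(-8)
= 31956.816 * 0.789409
= 25227.0056


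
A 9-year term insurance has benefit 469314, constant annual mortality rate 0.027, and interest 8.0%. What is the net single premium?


NSP = benefit * sum_{k=0}^{n-1} k_p_x * q * v^(k+1)
With constant q=0.027, v=0.925926
Sum = 0.153667
NSP = 469314 * 0.153667
= 72118.1759


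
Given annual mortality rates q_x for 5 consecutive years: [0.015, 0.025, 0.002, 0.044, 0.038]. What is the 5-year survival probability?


p_k = 1 - q_k for each year
Survival = product of (1 - q_k)
= 0.985 * 0.975 * 0.998 * 0.956 * 0.962
= 0.8815


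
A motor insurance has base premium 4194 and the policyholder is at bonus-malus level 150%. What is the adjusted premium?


adjusted = base * BM_level / 100
= 4194 * 150 / 100
= 4194 * 1.5
= 6291.0


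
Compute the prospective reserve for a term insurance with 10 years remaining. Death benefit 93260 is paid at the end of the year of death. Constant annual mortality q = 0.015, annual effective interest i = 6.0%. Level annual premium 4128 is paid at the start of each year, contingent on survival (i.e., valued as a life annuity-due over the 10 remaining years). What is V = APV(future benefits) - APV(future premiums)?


v = 1/(1+i) = 0.943396
APV(future benefits) per unit = sum_{k=0}^{9} k_p_x * q * v^(k+1) = 0.103986
APV(future benefits) = 93260 * 0.103986 = 9697.7532
Life annuity-due factor ä_{x:10} = sum_{k=0}^{9} k_p_x * v^k = 7.348358
APV(future premiums) = 4128 * 7.348358 = 30334.023
V = 9697.7532 - 30334.023
= -20636.2698


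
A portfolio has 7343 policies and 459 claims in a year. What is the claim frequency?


frequency = claims / policies
= 459 / 7343
= 0.0625


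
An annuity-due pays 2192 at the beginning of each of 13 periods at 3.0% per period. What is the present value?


PV_due = PMT * (1-(1+i)^(-n))/i * (1+i)
PV_immediate = 23311.8221
PV_due = 23311.8221 * 1.03
= 24011.1768


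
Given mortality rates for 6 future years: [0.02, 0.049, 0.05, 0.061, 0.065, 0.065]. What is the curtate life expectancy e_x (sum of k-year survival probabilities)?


e_x = sum_{k=1}^{n} k_p_x
k_p_x values:
  1_p_x = 0.98
  2_p_x = 0.93198
  3_p_x = 0.885381
  4_p_x = 0.831373
  5_p_x = 0.777334
  6_p_x = 0.726807
e_x = 5.1329


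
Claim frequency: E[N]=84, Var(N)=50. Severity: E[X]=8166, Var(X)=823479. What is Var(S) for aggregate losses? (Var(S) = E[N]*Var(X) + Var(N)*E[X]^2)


Var(S) = E[N]*Var(X) + Var(N)*E[X]^2
= 84*823479 + 50*8166^2
= 69172236 + 3334177800
= 3.4034e+09


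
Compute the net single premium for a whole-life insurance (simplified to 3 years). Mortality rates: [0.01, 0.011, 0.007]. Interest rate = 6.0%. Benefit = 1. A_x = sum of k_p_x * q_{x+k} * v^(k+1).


v = 0.943396
Year 0: k_p_x=1.0, q=0.01, term=0.009434
Year 1: k_p_x=0.99, q=0.011, term=0.009692
Year 2: k_p_x=0.97911, q=0.007, term=0.005755
A_x = 0.0249


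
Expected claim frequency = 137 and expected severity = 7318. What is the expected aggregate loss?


E[S] = E[N] * E[X]
= 137 * 7318
= 1.0026e+06


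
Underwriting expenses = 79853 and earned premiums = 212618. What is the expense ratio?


Expense ratio = expenses / premiums
= 79853 / 212618
= 0.3756
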